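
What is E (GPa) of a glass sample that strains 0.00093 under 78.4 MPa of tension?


Young's modulus: E = stress / strain
  E = 78.4 MPa / 0.00093 = 84301.08 MPa
Convert to GPa: 84301.08 / 1000 = 84.3 GPa

84.3 GPa


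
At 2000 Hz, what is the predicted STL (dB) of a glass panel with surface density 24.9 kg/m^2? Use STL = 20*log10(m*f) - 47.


Mass law: STL = 20 * log10(m * f) - 47
  m * f = 24.9 * 2000 = 49800
  log10(49800) = 4.69723
  STL = 20 * 4.69723 - 47 = 93.9446 - 47 = 46.9 dB

46.9 dB


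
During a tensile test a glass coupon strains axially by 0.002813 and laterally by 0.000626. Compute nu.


Poisson's ratio: nu = lateral strain / axial strain
  nu = 0.000626 / 0.002813 = 0.2225

0.2225


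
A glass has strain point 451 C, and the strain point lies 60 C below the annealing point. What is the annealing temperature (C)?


T_anneal = T_strain + gap:
  T_anneal = 451 + 60 = 511 C

511 C


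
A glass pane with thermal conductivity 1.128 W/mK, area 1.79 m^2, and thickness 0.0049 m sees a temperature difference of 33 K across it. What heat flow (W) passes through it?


Fourier's law: Q = k * A * dT / t
  Q = 1.128 * 1.79 * 33 / 0.0049
  Q = 66.63096 / 0.0049 = 13598.2 W

13598.2 W


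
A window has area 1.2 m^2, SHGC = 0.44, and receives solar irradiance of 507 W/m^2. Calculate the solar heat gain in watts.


Solar heat gain: Q = Area * SHGC * Irradiance
  Q = 1.2 * 0.44 * 507 = 267.7 W

267.7 W


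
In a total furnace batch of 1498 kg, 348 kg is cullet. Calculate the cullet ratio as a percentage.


Cullet ratio = (cullet mass / total batch mass) * 100
  Ratio = 348 / 1498 * 100 = 23.23%

23.23%


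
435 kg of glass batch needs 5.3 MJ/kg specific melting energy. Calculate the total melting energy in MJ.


Total energy = mass * specific energy
  E = 435 * 5.3 = 2305.5 MJ

2305.5 MJ


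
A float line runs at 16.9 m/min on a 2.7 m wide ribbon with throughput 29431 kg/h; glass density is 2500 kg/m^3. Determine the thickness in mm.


Ribbon cross-section from mass balance:
  Volume rate = throughput / density = 29431 / 2500 = 11.7724 m^3/h
  thickness = volume rate / (speed * 60 * width), i.e.
  thickness = throughput / (60 * speed * width * density) * 1000
  thickness = 29431 / (60 * 16.9 * 2.7 * 2500) * 1000 = 4.3 mm

4.3 mm


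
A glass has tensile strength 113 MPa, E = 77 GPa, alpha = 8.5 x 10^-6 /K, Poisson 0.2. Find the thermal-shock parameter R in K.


Thermal shock resistance: R = sigma * (1 - nu) / (E * alpha)
  Numerator = 113 * (1 - 0.2) = 90.4
  Denominator = 77 * 1000 * (8.5 x 10^-6) = 0.6545
  R = 90.4 / 0.6545 = 138.1 K

138.1 K


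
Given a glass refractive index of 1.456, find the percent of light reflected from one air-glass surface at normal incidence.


Fresnel reflectance at normal incidence:
  R = ((n - 1)/(n + 1))^2
  (n - 1)/(n + 1) = (1.456 - 1)/(1.456 + 1) = 0.185668
  R = 0.185668^2 = 0.0344726
  R(%) = 0.0344726 * 100 = 3.447%

3.447%


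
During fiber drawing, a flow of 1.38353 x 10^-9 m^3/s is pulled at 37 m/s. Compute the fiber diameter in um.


Cross-sectional area from continuity:
  A = Q / v = 1.38353 x 10^-9 / 37 = 3.73927 x 10^-11 m^2
Diameter from circular cross-section:
  d = sqrt(4A / pi) * 10^6 (m -> um)
  d = sqrt(4 * 3.73927 x 10^-11 / pi) * 10^6 = 6.9 um

6.9 um


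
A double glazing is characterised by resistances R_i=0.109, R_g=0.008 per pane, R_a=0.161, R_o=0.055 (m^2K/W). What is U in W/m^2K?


Total thermal resistance (series):
  R_total = R_in + R_glass + R_air + R_glass + R_out
  R_total = 0.109 + 0.008 + 0.161 + 0.008 + 0.055 = 0.341 m^2K/W
U-value = 1 / R_total = 1 / 0.341 = 2.933 W/m^2K

2.933 W/m^2K


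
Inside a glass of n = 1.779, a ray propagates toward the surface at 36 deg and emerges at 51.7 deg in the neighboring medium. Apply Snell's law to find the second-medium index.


Apply Snell's law: n1 * sin(theta1) = n2 * sin(theta2)
  n2 = n1 * sin(theta1) / sin(theta2)
  sin(36) = 0.587785
  sin(51.7) = 0.784776
  n2 = 1.779 * 0.587785 / 0.784776 = 1.3324

1.3324


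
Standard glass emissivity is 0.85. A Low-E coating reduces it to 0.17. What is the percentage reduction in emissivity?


Percentage reduction = (1 - coated/uncoated) * 100
  Ratio = 0.17 / 0.85 = 0.2
  Reduction = (1 - 0.2) * 100 = 80.0%

80.0%


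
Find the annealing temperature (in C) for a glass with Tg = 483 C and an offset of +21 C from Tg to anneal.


The annealing temperature is Tg plus the offset:
  T_anneal = 483 + 21 = 504 C

504 C


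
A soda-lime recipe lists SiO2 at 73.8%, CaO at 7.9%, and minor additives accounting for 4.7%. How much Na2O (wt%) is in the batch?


Pieces sum to 100%:
  Na2O = 100 - (SiO2 + CaO + others)
  Na2O = 100 - (73.8 + 7.9 + 4.7) = 13.6%

13.6%


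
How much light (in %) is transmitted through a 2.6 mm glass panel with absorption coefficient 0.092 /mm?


Beer-Lambert law: T = exp(-alpha * thickness)
  exponent = -0.092 * 2.6 = -0.2392
  T = exp(-0.2392) = 0.7873
  Percentage = 0.7873 * 100 = 78.73%

78.73%


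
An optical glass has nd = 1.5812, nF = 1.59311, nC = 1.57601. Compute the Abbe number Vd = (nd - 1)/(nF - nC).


Abbe number formula: Vd = (nd - 1) / (nF - nC)
  nd - 1 = 1.5812 - 1 = 0.5812
  nF - nC = 1.59311 - 1.57601 = 0.0171
  Vd = 0.5812 / 0.0171 = 33.99

33.99


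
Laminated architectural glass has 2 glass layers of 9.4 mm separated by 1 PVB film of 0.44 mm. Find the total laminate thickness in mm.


Total thickness = glass contribution + PVB contribution
  Glass: 2 * 9.4 = 18.8 mm
  PVB: 1 * 0.44 = 0.44 mm
  Total = 18.8 + 0.44 = 19.24 mm

19.24 mm


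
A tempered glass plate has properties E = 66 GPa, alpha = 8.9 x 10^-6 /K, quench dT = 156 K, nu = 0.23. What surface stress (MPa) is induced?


Tempering stress: sigma = E * alpha * dT / (1 - nu)
  E (MPa) = 66 * 1000 = 66000
  Numerator = 66000 * (8.9 x 10^-6) * 156 = 91.6344
  Denominator = 1 - 0.23 = 0.77
  sigma = 91.6344 / 0.77 = 119.0 MPa

119.0 MPa


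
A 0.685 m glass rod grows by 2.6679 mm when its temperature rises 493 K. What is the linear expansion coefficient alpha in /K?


Rearrange dL = alpha * L0 * dT for alpha:
  alpha = dL / (L0 * dT)
  alpha = (2.6679 / 1000) / (0.685 * 493) = 0.0000079 /K = 7.9 x 10^-6 /K

7.9 x 10^-6 /K


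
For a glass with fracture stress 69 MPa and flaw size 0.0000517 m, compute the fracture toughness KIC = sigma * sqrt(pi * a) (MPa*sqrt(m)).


Fracture toughness: KIC = sigma * sqrt(pi * a)
  pi * a = pi * 0.0000517 = 0.00016242
  sqrt(pi * a) = 0.012744
  KIC = 69 * 0.012744 = 0.879 MPa*sqrt(m)

0.879 MPa*sqrt(m)


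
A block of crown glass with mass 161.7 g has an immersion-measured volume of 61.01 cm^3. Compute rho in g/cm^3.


Use the definition of density:
  rho = mass / volume
  rho = 161.7 / 61.01 = 2.65 g/cm^3

2.65 g/cm^3


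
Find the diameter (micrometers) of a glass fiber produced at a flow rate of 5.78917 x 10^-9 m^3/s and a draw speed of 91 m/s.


Cross-sectional area from continuity:
  A = Q / v = 5.78917 x 10^-9 / 91 = 6.361725 x 10^-11 m^2
Diameter from circular cross-section:
  d = sqrt(4A / pi) * 10^6 (m -> um)
  d = sqrt(4 * 6.361725 x 10^-11 / pi) * 10^6 = 9.0 um

9.0 um


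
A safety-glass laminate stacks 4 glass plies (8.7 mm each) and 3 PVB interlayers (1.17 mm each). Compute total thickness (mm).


Total thickness = glass contribution + PVB contribution
  Glass: 4 * 8.7 = 34.8 mm
  PVB: 3 * 1.17 = 3.51 mm
  Total = 34.8 + 3.51 = 38.31 mm

38.31 mm


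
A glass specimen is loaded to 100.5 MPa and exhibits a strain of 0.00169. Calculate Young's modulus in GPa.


Young's modulus: E = stress / strain
  E = 100.5 MPa / 0.00169 = 59467.46 MPa
Convert to GPa: 59467.46 / 1000 = 59.47 GPa

59.47 GPa


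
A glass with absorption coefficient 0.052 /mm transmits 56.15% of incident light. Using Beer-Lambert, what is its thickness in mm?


Rearrange T = exp(-alpha * thickness):
  thickness = -ln(T) / alpha
  T = 56.15/100 = 0.5615
  ln(T) = -0.57714
  -ln(T) = 0.57714
  thickness = 0.57714 / 0.052 = 11.1 mm

11.1 mm


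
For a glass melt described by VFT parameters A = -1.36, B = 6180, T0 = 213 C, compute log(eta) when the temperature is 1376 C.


VFT equation: log(eta) = A + B / (T - T0)
  T - T0 = 1376 - 213 = 1163
  B / (T - T0) = 6180 / 1163 = 5.314
  log(eta) = -1.36 + 5.314 = 3.954

3.954


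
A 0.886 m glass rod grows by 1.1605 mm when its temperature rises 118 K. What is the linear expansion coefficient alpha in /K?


Rearrange dL = alpha * L0 * dT for alpha:
  alpha = dL / (L0 * dT)
  alpha = (1.1605 / 1000) / (0.886 * 118) = 0.0000111 /K = 1.11 x 10^-5 /K

1.11 x 10^-5 /K


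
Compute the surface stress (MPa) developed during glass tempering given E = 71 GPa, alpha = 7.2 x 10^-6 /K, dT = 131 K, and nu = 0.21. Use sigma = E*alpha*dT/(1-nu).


Tempering stress: sigma = E * alpha * dT / (1 - nu)
  E (MPa) = 71 * 1000 = 71000
  Numerator = 71000 * (7.2 x 10^-6) * 131 = 66.9672
  Denominator = 1 - 0.21 = 0.79
  sigma = 66.9672 / 0.79 = 84.8 MPa

84.8 MPa


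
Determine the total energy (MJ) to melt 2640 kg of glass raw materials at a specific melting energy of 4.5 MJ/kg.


Total energy = mass * specific energy
  E = 2640 * 4.5 = 11880 MJ

11880 MJ


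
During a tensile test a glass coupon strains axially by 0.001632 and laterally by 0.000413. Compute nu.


Poisson's ratio: nu = lateral strain / axial strain
  nu = 0.000413 / 0.001632 = 0.2531

0.2531


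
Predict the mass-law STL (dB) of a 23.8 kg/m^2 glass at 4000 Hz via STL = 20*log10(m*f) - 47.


Mass law: STL = 20 * log10(m * f) - 47
  m * f = 23.8 * 4000 = 95200
  log10(95200) = 4.97864
  STL = 20 * 4.97864 - 47 = 99.5728 - 47 = 52.6 dB

52.6 dB


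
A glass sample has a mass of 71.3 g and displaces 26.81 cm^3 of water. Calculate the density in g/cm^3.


Use the definition of density:
  rho = mass / volume
  rho = 71.3 / 26.81 = 2.659 g/cm^3

2.659 g/cm^3


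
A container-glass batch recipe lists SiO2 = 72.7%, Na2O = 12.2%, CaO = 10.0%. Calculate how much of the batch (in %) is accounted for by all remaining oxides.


Sum the three major oxides:
  SiO2 + Na2O + CaO = 72.7 + 12.2 + 10.0 = 94.9%
Subtract from 100%:
  Others = 100 - 94.9 = 5.1%

5.1%


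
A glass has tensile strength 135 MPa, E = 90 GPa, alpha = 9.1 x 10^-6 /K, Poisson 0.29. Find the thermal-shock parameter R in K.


Thermal shock resistance: R = sigma * (1 - nu) / (E * alpha)
  Numerator = 135 * (1 - 0.29) = 95.85
  Denominator = 90 * 1000 * (9.1 x 10^-6) = 0.819
  R = 95.85 / 0.819 = 117.0 K

117.0 K


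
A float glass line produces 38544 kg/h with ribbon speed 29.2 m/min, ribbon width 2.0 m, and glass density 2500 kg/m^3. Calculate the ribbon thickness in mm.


Ribbon cross-section from mass balance:
  Volume rate = throughput / density = 38544 / 2500 = 15.4176 m^3/h
  thickness = volume rate / (speed * 60 * width), i.e.
  thickness = throughput / (60 * speed * width * density) * 1000
  thickness = 38544 / (60 * 29.2 * 2.0 * 2500) * 1000 = 4.4 mm

4.4 mm


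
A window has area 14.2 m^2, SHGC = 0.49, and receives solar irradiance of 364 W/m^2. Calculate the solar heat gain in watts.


Solar heat gain: Q = Area * SHGC * Irradiance
  Q = 14.2 * 0.49 * 364 = 2532.7 W

2532.7 W


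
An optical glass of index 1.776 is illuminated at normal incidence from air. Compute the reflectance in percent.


Fresnel reflectance at normal incidence:
  R = ((n - 1)/(n + 1))^2
  (n - 1)/(n + 1) = (1.776 - 1)/(1.776 + 1) = 0.279539
  R = 0.279539^2 = 0.0781421
  R(%) = 0.0781421 * 100 = 7.814%

7.814%


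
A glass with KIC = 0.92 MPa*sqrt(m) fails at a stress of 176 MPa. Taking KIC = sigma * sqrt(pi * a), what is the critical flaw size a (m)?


Rearrange KIC = sigma * sqrt(pi * a):
  sqrt(pi * a) = KIC / sigma
  sqrt(pi * a) = 0.92 / 176 = 0.005227
  a = (KIC / sigma)^2 / pi
  a = 0.005227^2 / pi = 0.0000087 m

0.0000087 m


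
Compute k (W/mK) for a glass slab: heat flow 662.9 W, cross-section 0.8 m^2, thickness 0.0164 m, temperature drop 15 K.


Fourier's law rearranged: k = Q * t / (A * dT)
  Numerator = 662.9 * 0.0164 = 10.87156
  Denominator = 0.8 * 15 = 12.0
  k = 10.87156 / 12.0 = 0.906 W/mK

0.906 W/mK


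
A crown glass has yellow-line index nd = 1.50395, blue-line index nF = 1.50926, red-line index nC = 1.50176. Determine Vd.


Abbe number formula: Vd = (nd - 1) / (nF - nC)
  nd - 1 = 1.50395 - 1 = 0.50395
  nF - nC = 1.50926 - 1.50176 = 0.0075
  Vd = 0.50395 / 0.0075 = 67.19

67.19


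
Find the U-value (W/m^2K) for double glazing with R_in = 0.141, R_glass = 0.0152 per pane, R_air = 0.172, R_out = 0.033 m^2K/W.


Total thermal resistance (series):
  R_total = R_in + R_glass + R_air + R_glass + R_out
  R_total = 0.141 + 0.0152 + 0.172 + 0.0152 + 0.033 = 0.3764 m^2K/W
U-value = 1 / R_total = 1 / 0.3764 = 2.657 W/m^2K

2.657 W/m^2K


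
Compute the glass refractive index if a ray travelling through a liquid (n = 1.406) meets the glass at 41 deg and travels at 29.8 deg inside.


Apply Snell's law: n1 * sin(theta1) = n2 * sin(theta2)
  n2 = n1 * sin(theta1) / sin(theta2)
  sin(41) = 0.656059
  sin(29.8) = 0.496974
  n2 = 1.406 * 0.656059 / 0.496974 = 1.8561

1.8561


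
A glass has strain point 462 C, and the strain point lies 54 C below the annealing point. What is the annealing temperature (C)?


T_anneal = T_strain + gap:
  T_anneal = 462 + 54 = 516 C

516 C


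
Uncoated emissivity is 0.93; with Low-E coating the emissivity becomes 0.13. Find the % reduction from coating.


Percentage reduction = (1 - coated/uncoated) * 100
  Ratio = 0.13 / 0.93 = 0.1398
  Reduction = (1 - 0.1398) * 100 = 86.0%

86.0%


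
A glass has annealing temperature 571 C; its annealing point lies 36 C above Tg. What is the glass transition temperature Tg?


Rearrange T_anneal = Tg + offset for Tg:
  Tg = T_anneal - offset = 571 - 36 = 535 C

535 C


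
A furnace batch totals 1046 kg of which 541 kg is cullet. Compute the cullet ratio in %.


Cullet ratio = (cullet mass / total batch mass) * 100
  Ratio = 541 / 1046 * 100 = 51.72%

51.72%


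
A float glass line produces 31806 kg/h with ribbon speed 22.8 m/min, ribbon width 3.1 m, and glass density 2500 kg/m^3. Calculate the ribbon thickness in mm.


Ribbon cross-section from mass balance:
  Volume rate = throughput / density = 31806 / 2500 = 12.7224 m^3/h
  thickness = volume rate / (speed * 60 * width), i.e.
  thickness = throughput / (60 * speed * width * density) * 1000
  thickness = 31806 / (60 * 22.8 * 3.1 * 2500) * 1000 = 3.0 mm

3.0 mm


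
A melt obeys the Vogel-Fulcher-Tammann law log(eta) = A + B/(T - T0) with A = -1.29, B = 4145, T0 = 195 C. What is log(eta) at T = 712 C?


VFT equation: log(eta) = A + B / (T - T0)
  T - T0 = 712 - 195 = 517
  B / (T - T0) = 4145 / 517 = 8.017
  log(eta) = -1.29 + 8.017 = 6.727

6.727


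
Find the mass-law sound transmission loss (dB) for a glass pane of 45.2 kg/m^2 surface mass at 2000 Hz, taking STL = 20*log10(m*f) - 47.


Mass law: STL = 20 * log10(m * f) - 47
  m * f = 45.2 * 2000 = 90400
  log10(90400) = 4.95617
  STL = 20 * 4.95617 - 47 = 99.1234 - 47 = 52.1 dB

52.1 dB


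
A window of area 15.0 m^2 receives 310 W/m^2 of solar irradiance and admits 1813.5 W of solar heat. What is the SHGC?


Rearrange Q = Area * SHGC * Irradiance:
  SHGC = Q / (Area * Irradiance)
  SHGC = 1813.5 / (15.0 * 310) = 0.39

0.39


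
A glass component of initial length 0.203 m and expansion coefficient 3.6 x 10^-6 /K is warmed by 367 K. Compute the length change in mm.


Thermal expansion formula: dL = alpha * L0 * dT
  dL = (3.6 x 10^-6) * 0.203 * 367 = 0.0002682 m
Convert to mm: 0.0002682 * 1000 = 0.2682 mm

0.2682 mm


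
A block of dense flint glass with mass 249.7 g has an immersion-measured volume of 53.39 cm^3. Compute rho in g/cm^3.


Use the definition of density:
  rho = mass / volume
  rho = 249.7 / 53.39 = 4.677 g/cm^3

4.677 g/cm^3


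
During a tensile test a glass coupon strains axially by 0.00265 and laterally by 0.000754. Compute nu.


Poisson's ratio: nu = lateral strain / axial strain
  nu = 0.000754 / 0.00265 = 0.2845

0.2845


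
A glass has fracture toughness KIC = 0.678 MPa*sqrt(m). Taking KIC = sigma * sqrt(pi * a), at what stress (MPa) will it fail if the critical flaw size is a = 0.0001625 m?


Rearrange KIC = sigma * sqrt(pi * a):
  sigma = KIC / sqrt(pi * a)
  sqrt(pi * 0.0001625) = 0.022594
  sigma = 0.678 / 0.022594 = 30.01 MPa

30.01 MPa


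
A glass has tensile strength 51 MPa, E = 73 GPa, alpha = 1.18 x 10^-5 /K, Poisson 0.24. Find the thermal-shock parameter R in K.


Thermal shock resistance: R = sigma * (1 - nu) / (E * alpha)
  Numerator = 51 * (1 - 0.24) = 38.76
  Denominator = 73 * 1000 * (1.18 x 10^-5) = 0.8614
  R = 38.76 / 0.8614 = 45.0 K

45.0 K


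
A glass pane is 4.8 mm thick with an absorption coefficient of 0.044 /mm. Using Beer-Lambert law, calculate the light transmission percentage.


Beer-Lambert law: T = exp(-alpha * thickness)
  exponent = -0.044 * 4.8 = -0.2112
  T = exp(-0.2112) = 0.8096
  Percentage = 0.8096 * 100 = 80.96%

80.96%


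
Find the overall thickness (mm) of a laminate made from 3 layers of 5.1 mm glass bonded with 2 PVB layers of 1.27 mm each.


Total thickness = glass contribution + PVB contribution
  Glass: 3 * 5.1 = 15.3 mm
  PVB: 2 * 1.27 = 2.54 mm
  Total = 15.3 + 2.54 = 17.84 mm

17.84 mm


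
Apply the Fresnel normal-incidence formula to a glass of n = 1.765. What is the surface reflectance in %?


Fresnel reflectance at normal incidence:
  R = ((n - 1)/(n + 1))^2
  (n - 1)/(n + 1) = (1.765 - 1)/(1.765 + 1) = 0.276673
  R = 0.276673^2 = 0.0765479
  R(%) = 0.0765479 * 100 = 7.655%

7.655%


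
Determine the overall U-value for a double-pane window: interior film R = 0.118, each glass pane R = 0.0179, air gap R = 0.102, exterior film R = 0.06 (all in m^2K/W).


Total thermal resistance (series):
  R_total = R_in + R_glass + R_air + R_glass + R_out
  R_total = 0.118 + 0.0179 + 0.102 + 0.0179 + 0.06 = 0.3158 m^2K/W
U-value = 1 / R_total = 1 / 0.3158 = 3.167 W/m^2K

3.167 W/m^2K


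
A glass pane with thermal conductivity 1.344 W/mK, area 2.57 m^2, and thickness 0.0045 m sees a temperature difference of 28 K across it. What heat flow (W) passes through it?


Fourier's law: Q = k * A * dT / t
  Q = 1.344 * 2.57 * 28 / 0.0045
  Q = 96.71424 / 0.0045 = 21492.1 W

21492.1 W


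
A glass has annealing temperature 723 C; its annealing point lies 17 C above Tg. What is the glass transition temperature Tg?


Rearrange T_anneal = Tg + offset for Tg:
  Tg = T_anneal - offset = 723 - 17 = 706 C

706 C


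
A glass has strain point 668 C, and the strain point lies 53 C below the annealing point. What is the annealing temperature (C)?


T_anneal = T_strain + gap:
  T_anneal = 668 + 53 = 721 C

721 C


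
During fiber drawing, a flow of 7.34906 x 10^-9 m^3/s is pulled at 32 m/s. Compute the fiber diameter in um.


Cross-sectional area from continuity:
  A = Q / v = 7.34906 x 10^-9 / 32 = 2.296581 x 10^-10 m^2
Diameter from circular cross-section:
  d = sqrt(4A / pi) * 10^6 (m -> um)
  d = sqrt(4 * 2.296581 x 10^-10 / pi) * 10^6 = 17.1 um

17.1 um


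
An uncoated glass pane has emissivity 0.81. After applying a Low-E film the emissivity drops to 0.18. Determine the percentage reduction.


Percentage reduction = (1 - coated/uncoated) * 100
  Ratio = 0.18 / 0.81 = 0.2222
  Reduction = (1 - 0.2222) * 100 = 77.8%

77.8%


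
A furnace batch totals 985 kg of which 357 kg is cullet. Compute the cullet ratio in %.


Cullet ratio = (cullet mass / total batch mass) * 100
  Ratio = 357 / 985 * 100 = 36.24%

36.24%


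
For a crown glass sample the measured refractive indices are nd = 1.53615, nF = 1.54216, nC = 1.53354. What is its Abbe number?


Abbe number formula: Vd = (nd - 1) / (nF - nC)
  nd - 1 = 1.53615 - 1 = 0.53615
  nF - nC = 1.54216 - 1.53354 = 0.00862
  Vd = 0.53615 / 0.00862 = 62.2

62.2


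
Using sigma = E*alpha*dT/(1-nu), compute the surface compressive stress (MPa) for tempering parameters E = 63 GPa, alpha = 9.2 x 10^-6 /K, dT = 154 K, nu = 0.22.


Tempering stress: sigma = E * alpha * dT / (1 - nu)
  E (MPa) = 63 * 1000 = 63000
  Numerator = 63000 * (9.2 x 10^-6) * 154 = 89.2584
  Denominator = 1 - 0.22 = 0.78
  sigma = 89.2584 / 0.78 = 114.4 MPa

114.4 MPa


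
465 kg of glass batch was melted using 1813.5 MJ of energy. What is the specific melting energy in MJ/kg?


Rearrange E = m * s for s:
  s = E / m
  s = 1813.5 / 465 = 3.9 MJ/kg

3.9 MJ/kg


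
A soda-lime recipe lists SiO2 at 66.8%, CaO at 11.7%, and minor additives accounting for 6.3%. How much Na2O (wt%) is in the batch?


Pieces sum to 100%:
  Na2O = 100 - (SiO2 + CaO + others)
  Na2O = 100 - (66.8 + 11.7 + 6.3) = 15.2%

15.2%


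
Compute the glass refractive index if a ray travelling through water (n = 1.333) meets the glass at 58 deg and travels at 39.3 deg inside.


Apply Snell's law: n1 * sin(theta1) = n2 * sin(theta2)
  n2 = n1 * sin(theta1) / sin(theta2)
  sin(58) = 0.848048
  sin(39.3) = 0.633381
  n2 = 1.333 * 0.848048 / 0.633381 = 1.7848

1.7848


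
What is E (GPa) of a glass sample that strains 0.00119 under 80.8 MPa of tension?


Young's modulus: E = stress / strain
  E = 80.8 MPa / 0.00119 = 67899.16 MPa
Convert to GPa: 67899.16 / 1000 = 67.9 GPa

67.9 GPa


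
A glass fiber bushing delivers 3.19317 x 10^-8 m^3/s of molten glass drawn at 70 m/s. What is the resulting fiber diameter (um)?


Cross-sectional area from continuity:
  A = Q / v = 3.19317 x 10^-8 / 70 = 4.561671 x 10^-10 m^2
Diameter from circular cross-section:
  d = sqrt(4A / pi) * 10^6 (m -> um)
  d = sqrt(4 * 4.561671 x 10^-10 / pi) * 10^6 = 24.1 um

24.1 um


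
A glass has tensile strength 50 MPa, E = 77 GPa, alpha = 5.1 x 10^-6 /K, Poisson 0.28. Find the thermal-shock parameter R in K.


Thermal shock resistance: R = sigma * (1 - nu) / (E * alpha)
  Numerator = 50 * (1 - 0.28) = 36.0
  Denominator = 77 * 1000 * (5.1 x 10^-6) = 0.3927
  R = 36.0 / 0.3927 = 91.7 K

91.7 K


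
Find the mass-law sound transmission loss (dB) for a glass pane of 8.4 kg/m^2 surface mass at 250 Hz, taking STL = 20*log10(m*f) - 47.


Mass law: STL = 20 * log10(m * f) - 47
  m * f = 8.4 * 250 = 2100
  log10(2100) = 3.32222
  STL = 20 * 3.32222 - 47 = 66.4444 - 47 = 19.4 dB

19.4 dB


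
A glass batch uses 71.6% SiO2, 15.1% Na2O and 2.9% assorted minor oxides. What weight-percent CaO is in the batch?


Pieces sum to 100%:
  CaO = 100 - (SiO2 + Na2O + others)
  CaO = 100 - (71.6 + 15.1 + 2.9) = 10.4%

10.4%


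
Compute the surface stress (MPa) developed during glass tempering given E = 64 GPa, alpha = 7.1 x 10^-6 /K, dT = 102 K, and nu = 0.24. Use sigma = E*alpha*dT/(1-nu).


Tempering stress: sigma = E * alpha * dT / (1 - nu)
  E (MPa) = 64 * 1000 = 64000
  Numerator = 64000 * (7.1 x 10^-6) * 102 = 46.3488
  Denominator = 1 - 0.24 = 0.76
  sigma = 46.3488 / 0.76 = 61.0 MPa

61.0 MPa


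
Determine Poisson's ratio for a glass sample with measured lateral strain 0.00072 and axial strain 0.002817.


Poisson's ratio: nu = lateral strain / axial strain
  nu = 0.00072 / 0.002817 = 0.2556

0.2556


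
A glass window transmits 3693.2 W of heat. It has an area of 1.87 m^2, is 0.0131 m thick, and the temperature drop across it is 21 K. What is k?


Fourier's law rearranged: k = Q * t / (A * dT)
  Numerator = 3693.2 * 0.0131 = 48.38092
  Denominator = 1.87 * 21 = 39.27
  k = 48.38092 / 39.27 = 1.232 W/mK

1.232 W/mK


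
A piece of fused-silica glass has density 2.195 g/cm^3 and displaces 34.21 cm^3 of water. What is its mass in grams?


Rearrange rho = m / V:
  m = rho * V
  m = 2.195 * 34.21 = 75.091 g

75.091 g


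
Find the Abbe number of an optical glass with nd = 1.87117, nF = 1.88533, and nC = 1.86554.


Abbe number formula: Vd = (nd - 1) / (nF - nC)
  nd - 1 = 1.87117 - 1 = 0.87117
  nF - nC = 1.88533 - 1.86554 = 0.01979
  Vd = 0.87117 / 0.01979 = 44.02

44.02


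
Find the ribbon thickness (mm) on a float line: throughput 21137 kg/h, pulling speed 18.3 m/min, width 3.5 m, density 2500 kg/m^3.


Ribbon cross-section from mass balance:
  Volume rate = throughput / density = 21137 / 2500 = 8.4548 m^3/h
  thickness = volume rate / (speed * 60 * width), i.e.
  thickness = throughput / (60 * speed * width * density) * 1000
  thickness = 21137 / (60 * 18.3 * 3.5 * 2500) * 1000 = 2.2 mm

2.2 mm


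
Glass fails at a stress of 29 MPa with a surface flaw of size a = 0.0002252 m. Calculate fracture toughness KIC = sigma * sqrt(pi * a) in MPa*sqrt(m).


Fracture toughness: KIC = sigma * sqrt(pi * a)
  pi * a = pi * 0.0002252 = 0.000707487
  sqrt(pi * a) = 0.026599
  KIC = 29 * 0.026599 = 0.771 MPa*sqrt(m)

0.771 MPa*sqrt(m)


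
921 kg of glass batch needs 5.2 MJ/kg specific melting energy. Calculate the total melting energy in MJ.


Total energy = mass * specific energy
  E = 921 * 5.2 = 4789.2 MJ

4789.2 MJ


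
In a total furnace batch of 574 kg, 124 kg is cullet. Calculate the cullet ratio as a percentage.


Cullet ratio = (cullet mass / total batch mass) * 100
  Ratio = 124 / 574 * 100 = 21.6%

21.6%


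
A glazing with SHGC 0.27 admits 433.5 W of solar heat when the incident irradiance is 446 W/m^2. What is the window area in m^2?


Rearrange Q = Area * SHGC * Irradiance:
  Area = Q / (SHGC * Irradiance)
  Area = 433.5 / (0.27 * 446) = 3.6 m^2

3.6 m^2


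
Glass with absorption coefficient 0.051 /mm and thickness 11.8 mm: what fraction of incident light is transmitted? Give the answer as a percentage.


Beer-Lambert law: T = exp(-alpha * thickness)
  exponent = -0.051 * 11.8 = -0.6018
  T = exp(-0.6018) = 0.5478
  Percentage = 0.5478 * 100 = 54.78%

54.78%


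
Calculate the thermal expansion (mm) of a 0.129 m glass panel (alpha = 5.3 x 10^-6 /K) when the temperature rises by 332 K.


Thermal expansion formula: dL = alpha * L0 * dT
  dL = (5.3 x 10^-6) * 0.129 * 332 = 0.00022699 m
Convert to mm: 0.00022699 * 1000 = 0.227 mm

0.227 mm


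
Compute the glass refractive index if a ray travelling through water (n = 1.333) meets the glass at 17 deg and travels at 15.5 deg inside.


Apply Snell's law: n1 * sin(theta1) = n2 * sin(theta2)
  n2 = n1 * sin(theta1) / sin(theta2)
  sin(17) = 0.292372
  sin(15.5) = 0.267238
  n2 = 1.333 * 0.292372 / 0.267238 = 1.4584

1.4584


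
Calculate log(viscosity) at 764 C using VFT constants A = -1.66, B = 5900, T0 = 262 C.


VFT equation: log(eta) = A + B / (T - T0)
  T - T0 = 764 - 262 = 502
  B / (T - T0) = 5900 / 502 = 11.753
  log(eta) = -1.66 + 11.753 = 10.093

10.093


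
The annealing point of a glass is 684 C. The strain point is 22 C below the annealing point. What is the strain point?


Strain point = annealing point - difference:
  T_strain = 684 - 22 = 662 C

662 C


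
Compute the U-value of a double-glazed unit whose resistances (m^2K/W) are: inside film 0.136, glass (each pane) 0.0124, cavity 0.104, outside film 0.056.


Total thermal resistance (series):
  R_total = R_in + R_glass + R_air + R_glass + R_out
  R_total = 0.136 + 0.0124 + 0.104 + 0.0124 + 0.056 = 0.3208 m^2K/W
U-value = 1 / R_total = 1 / 0.3208 = 3.117 W/m^2K

3.117 W/m^2K


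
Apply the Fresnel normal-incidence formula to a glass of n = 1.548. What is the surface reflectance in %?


Fresnel reflectance at normal incidence:
  R = ((n - 1)/(n + 1))^2
  (n - 1)/(n + 1) = (1.548 - 1)/(1.548 + 1) = 0.215071
  R = 0.215071^2 = 0.0462555
  R(%) = 0.0462555 * 100 = 4.626%

4.626%


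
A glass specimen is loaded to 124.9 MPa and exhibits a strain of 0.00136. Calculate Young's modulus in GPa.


Young's modulus: E = stress / strain
  E = 124.9 MPa / 0.00136 = 91838.24 MPa
Convert to GPa: 91838.24 / 1000 = 91.84 GPa

91.84 GPa


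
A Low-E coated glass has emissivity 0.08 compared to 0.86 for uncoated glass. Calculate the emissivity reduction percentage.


Percentage reduction = (1 - coated/uncoated) * 100
  Ratio = 0.08 / 0.86 = 0.093
  Reduction = (1 - 0.093) * 100 = 90.7%

90.7%


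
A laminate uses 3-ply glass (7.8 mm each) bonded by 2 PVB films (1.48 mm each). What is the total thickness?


Total thickness = glass contribution + PVB contribution
  Glass: 3 * 7.8 = 23.4 mm
  PVB: 2 * 1.48 = 2.96 mm
  Total = 23.4 + 2.96 = 26.36 mm

26.36 mm


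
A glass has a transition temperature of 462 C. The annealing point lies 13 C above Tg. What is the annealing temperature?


The annealing temperature is Tg plus the offset:
  T_anneal = 462 + 13 = 475 C

475 C


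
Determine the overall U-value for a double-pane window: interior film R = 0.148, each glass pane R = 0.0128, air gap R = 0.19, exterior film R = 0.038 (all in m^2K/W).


Total thermal resistance (series):
  R_total = R_in + R_glass + R_air + R_glass + R_out
  R_total = 0.148 + 0.0128 + 0.19 + 0.0128 + 0.038 = 0.4016 m^2K/W
U-value = 1 / R_total = 1 / 0.4016 = 2.49 W/m^2K

2.49 W/m^2K


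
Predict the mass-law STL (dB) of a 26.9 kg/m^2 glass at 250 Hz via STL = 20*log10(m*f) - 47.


Mass law: STL = 20 * log10(m * f) - 47
  m * f = 26.9 * 250 = 6725
  log10(6725) = 3.82769
  STL = 20 * 3.82769 - 47 = 76.5538 - 47 = 29.6 dB

29.6 dB


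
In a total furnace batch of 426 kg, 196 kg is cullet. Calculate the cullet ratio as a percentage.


Cullet ratio = (cullet mass / total batch mass) * 100
  Ratio = 196 / 426 * 100 = 46.01%

46.01%


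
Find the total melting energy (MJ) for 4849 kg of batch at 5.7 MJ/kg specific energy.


Total energy = mass * specific energy
  E = 4849 * 5.7 = 27639.3 MJ

27639.3 MJ


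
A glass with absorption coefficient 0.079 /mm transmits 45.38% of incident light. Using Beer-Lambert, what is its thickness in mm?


Rearrange T = exp(-alpha * thickness):
  thickness = -ln(T) / alpha
  T = 45.38/100 = 0.4538
  ln(T) = -0.7901
  -ln(T) = 0.7901
  thickness = 0.7901 / 0.079 = 10.0 mm

10.0 mm


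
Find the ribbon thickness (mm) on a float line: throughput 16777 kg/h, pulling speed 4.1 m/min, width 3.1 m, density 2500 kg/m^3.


Ribbon cross-section from mass balance:
  Volume rate = throughput / density = 16777 / 2500 = 6.7108 m^3/h
  thickness = volume rate / (speed * 60 * width), i.e.
  thickness = throughput / (60 * speed * width * density) * 1000
  thickness = 16777 / (60 * 4.1 * 3.1 * 2500) * 1000 = 8.8 mm

8.8 mm


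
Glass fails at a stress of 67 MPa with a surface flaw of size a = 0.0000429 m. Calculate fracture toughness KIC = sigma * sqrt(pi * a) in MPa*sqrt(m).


Fracture toughness: KIC = sigma * sqrt(pi * a)
  pi * a = pi * 0.0000429 = 0.000134774
  sqrt(pi * a) = 0.011609
  KIC = 67 * 0.011609 = 0.778 MPa*sqrt(m)

0.778 MPa*sqrt(m)


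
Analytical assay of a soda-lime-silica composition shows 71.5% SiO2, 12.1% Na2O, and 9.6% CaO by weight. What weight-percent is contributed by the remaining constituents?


Sum the three major oxides:
  SiO2 + Na2O + CaO = 71.5 + 12.1 + 9.6 = 93.2%
Subtract from 100%:
  Others = 100 - 93.2 = 6.8%

6.8%


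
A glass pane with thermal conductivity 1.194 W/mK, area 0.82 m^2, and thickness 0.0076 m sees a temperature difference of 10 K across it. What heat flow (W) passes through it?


Fourier's law: Q = k * A * dT / t
  Q = 1.194 * 0.82 * 10 / 0.0076
  Q = 9.7908 / 0.0076 = 1288.3 W

1288.3 W


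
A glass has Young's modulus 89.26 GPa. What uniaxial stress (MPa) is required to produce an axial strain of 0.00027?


Rearrange E = sigma / epsilon:
  sigma = E * epsilon
  E (MPa) = 89.26 * 1000 = 89260
  sigma = 89260 * 0.00027 = 24.1 MPa

24.1 MPa


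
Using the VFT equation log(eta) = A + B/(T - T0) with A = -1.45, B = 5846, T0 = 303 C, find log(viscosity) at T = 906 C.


VFT equation: log(eta) = A + B / (T - T0)
  T - T0 = 906 - 303 = 603
  B / (T - T0) = 5846 / 603 = 9.695
  log(eta) = -1.45 + 9.695 = 8.245

8.245


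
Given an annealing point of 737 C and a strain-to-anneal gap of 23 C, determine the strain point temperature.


Strain point = annealing point - difference:
  T_strain = 737 - 23 = 714 C

714 C


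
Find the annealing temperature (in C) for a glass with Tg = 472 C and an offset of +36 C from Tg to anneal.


The annealing temperature is Tg plus the offset:
  T_anneal = 472 + 36 = 508 C

508 C


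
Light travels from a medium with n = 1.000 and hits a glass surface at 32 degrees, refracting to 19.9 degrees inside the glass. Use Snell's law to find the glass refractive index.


Apply Snell's law: n1 * sin(theta1) = n2 * sin(theta2)
  n2 = n1 * sin(theta1) / sin(theta2)
  sin(32) = 0.529919
  sin(19.9) = 0.34038
  n2 = 1.000 * 0.529919 / 0.34038 = 1.5568

1.5568


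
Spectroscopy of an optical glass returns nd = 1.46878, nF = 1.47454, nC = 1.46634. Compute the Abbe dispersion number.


Abbe number formula: Vd = (nd - 1) / (nF - nC)
  nd - 1 = 1.46878 - 1 = 0.46878
  nF - nC = 1.47454 - 1.46634 = 0.0082
  Vd = 0.46878 / 0.0082 = 57.17

57.17


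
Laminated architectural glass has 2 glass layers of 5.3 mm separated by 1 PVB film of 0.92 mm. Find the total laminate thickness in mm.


Total thickness = glass contribution + PVB contribution
  Glass: 2 * 5.3 = 10.6 mm
  PVB: 1 * 0.92 = 0.92 mm
  Total = 10.6 + 0.92 = 11.52 mm

11.52 mm


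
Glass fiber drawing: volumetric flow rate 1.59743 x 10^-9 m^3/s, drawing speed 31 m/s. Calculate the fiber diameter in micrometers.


Cross-sectional area from continuity:
  A = Q / v = 1.59743 x 10^-9 / 31 = 5.153 x 10^-11 m^2
Diameter from circular cross-section:
  d = sqrt(4A / pi) * 10^6 (m -> um)
  d = sqrt(4 * 5.153 x 10^-11 / pi) * 10^6 = 8.1 um

8.1 um


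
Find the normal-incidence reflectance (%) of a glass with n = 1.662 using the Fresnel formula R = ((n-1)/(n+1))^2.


Fresnel reflectance at normal incidence:
  R = ((n - 1)/(n + 1))^2
  (n - 1)/(n + 1) = (1.662 - 1)/(1.662 + 1) = 0.248685
  R = 0.248685^2 = 0.0618442
  R(%) = 0.0618442 * 100 = 6.184%

6.184%


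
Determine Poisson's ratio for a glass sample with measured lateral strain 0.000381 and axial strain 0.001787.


Poisson's ratio: nu = lateral strain / axial strain
  nu = 0.000381 / 0.001787 = 0.2132

0.2132


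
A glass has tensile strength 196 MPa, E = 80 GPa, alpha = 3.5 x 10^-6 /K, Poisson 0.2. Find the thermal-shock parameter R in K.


Thermal shock resistance: R = sigma * (1 - nu) / (E * alpha)
  Numerator = 196 * (1 - 0.2) = 156.8
  Denominator = 80 * 1000 * (3.5 x 10^-6) = 0.28
  R = 156.8 / 0.28 = 560.0 K

560.0 K


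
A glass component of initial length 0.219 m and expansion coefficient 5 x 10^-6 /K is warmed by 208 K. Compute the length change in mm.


Thermal expansion formula: dL = alpha * L0 * dT
  dL = (5 x 10^-6) * 0.219 * 208 = 0.00022776 m
Convert to mm: 0.00022776 * 1000 = 0.2278 mm

0.2278 mm


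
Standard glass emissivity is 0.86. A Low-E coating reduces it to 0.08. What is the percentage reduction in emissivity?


Percentage reduction = (1 - coated/uncoated) * 100
  Ratio = 0.08 / 0.86 = 0.093
  Reduction = (1 - 0.093) * 100 = 90.7%

90.7%


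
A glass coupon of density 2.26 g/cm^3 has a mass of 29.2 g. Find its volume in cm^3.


Rearrange rho = m / V:
  V = m / rho
  V = 29.2 / 2.26 = 12.92 cm^3

12.92 cm^3


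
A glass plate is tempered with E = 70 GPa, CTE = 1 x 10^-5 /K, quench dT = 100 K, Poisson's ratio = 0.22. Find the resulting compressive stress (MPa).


Tempering stress: sigma = E * alpha * dT / (1 - nu)
  E (MPa) = 70 * 1000 = 70000
  Numerator = 70000 * (1 x 10^-5) * 100 = 70.0
  Denominator = 1 - 0.22 = 0.78
  sigma = 70.0 / 0.78 = 89.7 MPa

89.7 MPa


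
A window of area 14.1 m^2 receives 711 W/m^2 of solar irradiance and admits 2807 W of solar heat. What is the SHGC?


Rearrange Q = Area * SHGC * Irradiance:
  SHGC = Q / (Area * Irradiance)
  SHGC = 2807 / (14.1 * 711) = 0.28

0.28


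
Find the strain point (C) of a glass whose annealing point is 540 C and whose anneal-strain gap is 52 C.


Strain point = annealing point - difference:
  T_strain = 540 - 52 = 488 C

488 C


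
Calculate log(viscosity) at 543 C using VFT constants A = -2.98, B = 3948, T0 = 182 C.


VFT equation: log(eta) = A + B / (T - T0)
  T - T0 = 543 - 182 = 361
  B / (T - T0) = 3948 / 361 = 10.936
  log(eta) = -2.98 + 10.936 = 7.956

7.956


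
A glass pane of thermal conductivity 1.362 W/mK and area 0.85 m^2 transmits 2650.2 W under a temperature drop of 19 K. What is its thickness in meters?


Fourier's law: t = k * A * dT / Q
  t = 1.362 * 0.85 * 19 / 2650.2
  t = 21.9963 / 2650.2 = 0.0083 m

0.0083 m


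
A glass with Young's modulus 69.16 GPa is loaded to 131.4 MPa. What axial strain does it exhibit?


Rearrange E = sigma / epsilon:
  epsilon = sigma / E
  E (MPa) = 69.16 * 1000 = 69160
  epsilon = 131.4 / 69160 = 0.0019

0.0019


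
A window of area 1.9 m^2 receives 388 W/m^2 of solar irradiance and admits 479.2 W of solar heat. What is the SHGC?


Rearrange Q = Area * SHGC * Irradiance:
  SHGC = Q / (Area * Irradiance)
  SHGC = 479.2 / (1.9 * 388) = 0.65

0.65


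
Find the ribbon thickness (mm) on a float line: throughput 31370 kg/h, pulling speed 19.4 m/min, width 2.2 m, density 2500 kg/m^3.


Ribbon cross-section from mass balance:
  Volume rate = throughput / density = 31370 / 2500 = 12.548 m^3/h
  thickness = volume rate / (speed * 60 * width), i.e.
  thickness = throughput / (60 * speed * width * density) * 1000
  thickness = 31370 / (60 * 19.4 * 2.2 * 2500) * 1000 = 4.9 mm

4.9 mm


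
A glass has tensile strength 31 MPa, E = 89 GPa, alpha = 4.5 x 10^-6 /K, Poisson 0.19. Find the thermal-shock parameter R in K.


Thermal shock resistance: R = sigma * (1 - nu) / (E * alpha)
  Numerator = 31 * (1 - 0.19) = 25.11
  Denominator = 89 * 1000 * (4.5 x 10^-6) = 0.4005
  R = 25.11 / 0.4005 = 62.7 K

62.7 K


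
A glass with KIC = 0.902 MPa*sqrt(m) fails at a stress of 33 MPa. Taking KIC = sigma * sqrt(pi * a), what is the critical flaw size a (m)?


Rearrange KIC = sigma * sqrt(pi * a):
  sqrt(pi * a) = KIC / sigma
  sqrt(pi * a) = 0.902 / 33 = 0.027333
  a = (KIC / sigma)^2 / pi
  a = 0.027333^2 / pi = 0.0002378 m

0.0002378 m


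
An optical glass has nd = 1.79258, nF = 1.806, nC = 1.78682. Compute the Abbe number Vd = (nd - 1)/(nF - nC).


Abbe number formula: Vd = (nd - 1) / (nF - nC)
  nd - 1 = 1.79258 - 1 = 0.79258
  nF - nC = 1.806 - 1.78682 = 0.01918
  Vd = 0.79258 / 0.01918 = 41.32

41.32


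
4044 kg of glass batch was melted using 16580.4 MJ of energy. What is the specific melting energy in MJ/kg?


Rearrange E = m * s for s:
  s = E / m
  s = 16580.4 / 4044 = 4.1 MJ/kg

4.1 MJ/kg


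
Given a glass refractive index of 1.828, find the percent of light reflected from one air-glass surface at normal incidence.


Fresnel reflectance at normal incidence:
  R = ((n - 1)/(n + 1))^2
  (n - 1)/(n + 1) = (1.828 - 1)/(1.828 + 1) = 0.292786
  R = 0.292786^2 = 0.0857236
  R(%) = 0.0857236 * 100 = 8.572%

8.572%


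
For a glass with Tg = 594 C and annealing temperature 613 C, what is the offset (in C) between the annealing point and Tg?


Offset = T_anneal - Tg:
  offset = 613 - 594 = 19 C

19 C


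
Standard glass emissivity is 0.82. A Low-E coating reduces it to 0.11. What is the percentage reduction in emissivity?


Percentage reduction = (1 - coated/uncoated) * 100
  Ratio = 0.11 / 0.82 = 0.1341
  Reduction = (1 - 0.1341) * 100 = 86.6%

86.6%


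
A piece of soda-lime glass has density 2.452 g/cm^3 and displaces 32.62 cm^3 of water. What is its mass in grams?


Rearrange rho = m / V:
  m = rho * V
  m = 2.452 * 32.62 = 79.984 g

79.984 g


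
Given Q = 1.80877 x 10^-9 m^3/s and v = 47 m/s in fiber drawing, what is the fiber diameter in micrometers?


Cross-sectional area from continuity:
  A = Q / v = 1.80877 x 10^-9 / 47 = 3.848447 x 10^-11 m^2
Diameter from circular cross-section:
  d = sqrt(4A / pi) * 10^6 (m -> um)
  d = sqrt(4 * 3.848447 x 10^-11 / pi) * 10^6 = 7.0 um

7.0 um
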